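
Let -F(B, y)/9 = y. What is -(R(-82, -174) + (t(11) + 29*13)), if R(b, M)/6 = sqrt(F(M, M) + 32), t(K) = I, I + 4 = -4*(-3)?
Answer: -385 - 6*sqrt(1598) ≈ -624.85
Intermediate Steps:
I = 8 (I = -4 - 4*(-3) = -4 + 12 = 8)
F(B, y) = -9*y
t(K) = 8
R(b, M) = 6*sqrt(32 - 9*M) (R(b, M) = 6*sqrt(-9*M + 32) = 6*sqrt(32 - 9*M))
-(R(-82, -174) + (t(11) + 29*13)) = -(6*sqrt(32 - 9*(-174)) + (8 + 29*13)) = -(6*sqrt(32 + 1566) + (8 + 377)) = -(6*sqrt(1598) + 385) = -(385 + 6*sqrt(1598)) = -385 - 6*sqrt(1598)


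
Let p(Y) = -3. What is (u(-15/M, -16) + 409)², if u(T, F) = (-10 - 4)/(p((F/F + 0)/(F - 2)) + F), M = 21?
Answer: 60606225/361 ≈ 1.6788e+5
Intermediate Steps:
u(T, F) = -14/(-3 + F) (u(T, F) = (-10 - 4)/(-3 + F) = -14/(-3 + F))
(u(-15/M, -16) + 409)² = (-14/(-3 - 16) + 409)² = (-14/(-19) + 409)² = (-14*(-1/19) + 409)² = (14/19 + 409)² = (7785/19)² = 60606225/361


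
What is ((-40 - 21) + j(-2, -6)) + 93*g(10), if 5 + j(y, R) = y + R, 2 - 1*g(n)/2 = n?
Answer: -1562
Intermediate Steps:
g(n) = 4 - 2*n
j(y, R) = -5 + R + y (j(y, R) = -5 + (y + R) = -5 + (R + y) = -5 + R + y)
((-40 - 21) + j(-2, -6)) + 93*g(10) = ((-40 - 21) + (-5 - 6 - 2)) + 93*(4 - 2*10) = (-61 - 13) + 93*(4 - 20) = -74 + 93*(-16) = -74 - 1488 = -1562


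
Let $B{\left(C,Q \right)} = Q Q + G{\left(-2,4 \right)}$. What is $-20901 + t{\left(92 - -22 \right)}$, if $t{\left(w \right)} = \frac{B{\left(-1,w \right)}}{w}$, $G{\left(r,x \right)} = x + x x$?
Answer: $- \frac{1184849}{57} \approx -20787.0$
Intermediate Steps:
$G{\left(r,x \right)} = x + x^{2}$
$B{\left(C,Q \right)} = 20 + Q^{2}$ ($B{\left(C,Q \right)} = Q Q + 4 \left(1 + 4\right) = Q^{2} + 4 \cdot 5 = Q^{2} + 20 = 20 + Q^{2}$)
$t{\left(w \right)} = \frac{20 + w^{2}}{w}$
$-20901 + t{\left(92 - -22 \right)} = -20901 + \left(\left(92 - -22\right) + \frac{20}{92 - -22}\right) = -20901 + \left(\left(92 + 22\right) + \frac{20}{92 + 22}\right) = -20901 + \left(114 + \frac{20}{114}\right) = -20901 + \left(114 + 20 \cdot \frac{1}{114}\right) = -20901 + \left(114 + \frac{10}{57}\right) = -20901 + \frac{6508}{57} = - \frac{1184849}{57}$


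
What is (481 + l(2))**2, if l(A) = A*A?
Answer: 235225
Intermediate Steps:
l(A) = A**2
(481 + l(2))**2 = (481 + 2**2)**2 = (481 + 4)**2 = 485**2 = 235225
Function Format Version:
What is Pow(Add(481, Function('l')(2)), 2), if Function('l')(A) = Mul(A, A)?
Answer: 235225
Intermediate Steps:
Function('l')(A) = Pow(A, 2)
Pow(Add(481, Function('l')(2)), 2) = Pow(Add(481, Pow(2, 2)), 2) = Pow(Add(481, 4), 2) = Pow(485, 2) = 235225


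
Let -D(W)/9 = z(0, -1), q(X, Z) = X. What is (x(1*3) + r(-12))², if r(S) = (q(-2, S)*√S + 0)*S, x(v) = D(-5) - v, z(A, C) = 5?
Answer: 2304*(1 - I*√3)² ≈ -4608.0 - 7981.3*I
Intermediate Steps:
D(W) = -45 (D(W) = -9*5 = -45)
x(v) = -45 - v
r(S) = -2*S^(3/2) (r(S) = (-2*√S + 0)*S = (-2*√S)*S = -2*S^(3/2))
(x(1*3) + r(-12))² = ((-45 - 3) - (-48)*I*√3)² = ((-45 - 1*3) - (-48)*I*√3)² = ((-45 - 3) + 48*I*√3)² = (-48 + 48*I*√3)²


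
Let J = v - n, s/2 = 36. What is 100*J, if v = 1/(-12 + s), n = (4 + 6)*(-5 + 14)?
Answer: -26995/3 ≈ -8998.3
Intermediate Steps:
s = 72 (s = 2*36 = 72)
n = 90 (n = 10*9 = 90)
v = 1/60 (v = 1/(-12 + 72) = 1/60 ≈ 0.016667)
J = -5399/60 (J = 1/60 - 1*90 = 1/60 - 90 = -5399/60 ≈ -89.983)
100*J = 100*(-5399/60) = -26995/3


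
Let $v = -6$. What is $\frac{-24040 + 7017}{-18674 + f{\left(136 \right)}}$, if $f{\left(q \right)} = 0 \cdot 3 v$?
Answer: $\frac{17023}{18674} \approx 0.91159$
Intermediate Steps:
$f{\left(q \right)} = 0$ ($f{\left(q \right)} = 0 \cdot 3 \left(-6\right) = 0 \left(-6\right) = 0$)
$\frac{-24040 + 7017}{-18674 + f{\left(136 \right)}} = \frac{-24040 + 7017}{-18674 + 0} = - \frac{17023}{-18674} = \left(-17023\right) \left(- \frac{1}{18674}\right) = \frac{17023}{18674}$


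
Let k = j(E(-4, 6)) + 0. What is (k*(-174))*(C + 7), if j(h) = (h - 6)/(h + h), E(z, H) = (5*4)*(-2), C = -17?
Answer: 2001/2 ≈ 1000.5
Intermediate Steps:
E(z, H) = -40 (E(z, H) = 20*(-2) = -40)
j(h) = (-6 + h)/(2*h) (j(h) = (-6 + h)/((2*h)) = (-6 + h)*(1/(2*h)) = (-6 + h)/(2*h))
k = 23/40 (k = (½)*(-6 - 40)/(-40) + 0 = (½)*(-1/40)*(-46) + 0 = 23/40 + 0 = 23/40 ≈ 0.57500)
(k*(-174))*(C + 7) = ((23/40)*(-174))*(-17 + 7) = -2001/20*(-10) = 2001/2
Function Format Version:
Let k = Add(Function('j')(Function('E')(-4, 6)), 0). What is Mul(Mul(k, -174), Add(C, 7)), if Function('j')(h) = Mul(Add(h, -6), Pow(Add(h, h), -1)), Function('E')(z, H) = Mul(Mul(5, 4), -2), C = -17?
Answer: Rational(2001, 2) ≈ 1000.5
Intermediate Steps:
Function('E')(z, H) = -40 (Function('E')(z, H) = Mul(20, -2) = -40)
Function('j')(h) = Mul(Rational(1, 2), Pow(h, -1), Add(-6, h)) (Function('j')(h) = Mul(Add(-6, h), Pow(Mul(2, h), -1)) = Mul(Add(-6, h), Mul(Rational(1, 2), Pow(h, -1))) = Mul(Rational(1, 2), Pow(h, -1), Add(-6, h)))
k = Rational(23, 40) (k = Add(Mul(Rational(1, 2), Pow(-40, -1), Add(-6, -40)), 0) = Add(Mul(Rational(1, 2), Rational(-1, 40), -46), 0) = Add(Rational(23, 40), 0) = Rational(23, 40) ≈ 0.57500)
Mul(Mul(k, -174), Add(C, 7)) = Mul(Mul(Rational(23, 40), -174), Add(-17, 7)) = Mul(Rational(-2001, 20), -10) = Rational(2001, 2)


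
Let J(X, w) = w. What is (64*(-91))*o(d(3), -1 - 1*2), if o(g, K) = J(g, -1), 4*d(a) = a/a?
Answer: 5824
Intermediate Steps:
d(a) = 1/4 (d(a) = (a/a)/4 = (1/4)*1 = 1/4)
o(g, K) = -1
(64*(-91))*o(d(3), -1 - 1*2) = (64*(-91))*(-1) = -5824*(-1) = 5824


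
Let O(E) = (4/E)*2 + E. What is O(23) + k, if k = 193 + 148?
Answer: 8380/23 ≈ 364.35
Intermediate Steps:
O(E) = E + 8/E (O(E) = 8/E + E = E + 8/E)
k = 341
O(23) + k = (23 + 8/23) + 341 = 537/23 + 341 = 8380/23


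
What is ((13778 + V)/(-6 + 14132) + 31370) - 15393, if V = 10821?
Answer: 225715701/14126 ≈ 15979.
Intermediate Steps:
((13778 + V)/(-6 + 14132) + 31370) - 15393 = ((13778 + 10821)/(-6 + 14132) + 31370) - 15393 = (24599/14126 + 31370) - 15393 = 443157219/14126 - 15393 = 225715701/14126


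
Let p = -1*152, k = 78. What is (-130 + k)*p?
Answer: 7904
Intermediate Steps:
p = -152
(-130 + k)*p = (-130 + 78)*(-152) = -52*(-152) = 7904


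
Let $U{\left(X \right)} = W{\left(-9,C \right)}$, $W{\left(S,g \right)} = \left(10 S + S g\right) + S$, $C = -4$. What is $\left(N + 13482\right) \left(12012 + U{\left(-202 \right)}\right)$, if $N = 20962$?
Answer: $411571356$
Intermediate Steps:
$W{\left(S,g \right)} = 11 S + S g$
$U{\left(X \right)} = -63$ ($U{\left(X \right)} = - 9 \left(11 - 4\right) = \left(-9\right) 7 = -63$)
$\left(N + 13482\right) \left(12012 + U{\left(-202 \right)}\right) = \left(20962 + 13482\right) \left(12012 - 63\right) = 34444 \cdot 11949 = 411571356$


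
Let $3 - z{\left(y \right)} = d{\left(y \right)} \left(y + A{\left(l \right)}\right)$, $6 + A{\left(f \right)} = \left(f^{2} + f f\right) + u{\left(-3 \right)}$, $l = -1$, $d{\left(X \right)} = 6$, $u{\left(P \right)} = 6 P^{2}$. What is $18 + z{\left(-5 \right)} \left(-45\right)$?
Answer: $12033$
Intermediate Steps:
$A{\left(f \right)} = 48 + 2 f^{2}$ ($A{\left(f \right)} = -6 + \left(\left(f^{2} + f f\right) + 6 \left(-3\right)^{2}\right) = -6 + \left(\left(f^{2} + f^{2}\right) + 6 \cdot 9\right) = -6 + \left(2 f^{2} + 54\right) = -6 + \left(54 + 2 f^{2}\right) = 48 + 2 f^{2}$)
$z{\left(y \right)} = -297 - 6 y$ ($z{\left(y \right)} = 3 - 6 \left(y + \left(48 + 2 \left(-1\right)^{2}\right)\right) = 3 - 6 \left(y + \left(48 + 2 \cdot 1\right)\right) = 3 - 6 \left(y + \left(48 + 2\right)\right) = 3 - 6 \left(y + 50\right) = 3 - 6 \left(50 + y\right) = 3 - \left(300 + 6 y\right) = -297 - 6 y$)
$18 + z{\left(-5 \right)} \left(-45\right) = 18 + \left(-297 - -30\right) \left(-45\right) = 18 + \left(-297 + 30\right) \left(-45\right) = 18 - -12015 = 18 + 12015 = 12033$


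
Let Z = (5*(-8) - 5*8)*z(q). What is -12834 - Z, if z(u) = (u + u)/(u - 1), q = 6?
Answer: -12642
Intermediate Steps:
z(u) = 2*u/(-1 + u) (z(u) = (2*u)/(-1 + u) = 2*u/(-1 + u))
Z = -192 (Z = (5*(-8) - 5*8)*(2*6/(-1 + 6)) = (-40 - 40)*(2*6/5) = -160*6/5 = -80*12/5 = -192)
-12834 - Z = -12834 - 1*(-192) = -12834 + 192 = -12642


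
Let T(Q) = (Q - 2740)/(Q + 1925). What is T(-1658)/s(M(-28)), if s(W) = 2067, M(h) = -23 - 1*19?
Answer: -1466/183963 ≈ -0.0079690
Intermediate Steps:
T(Q) = (-2740 + Q)/(1925 + Q)
M(h) = -42 (M(h) = -23 - 19 = -42)
T(-1658)/s(M(-28)) = ((-2740 - 1658)/(1925 - 1658))/2067 = (-4398/267)*(1/2067) = ((1/267)*(-4398))*(1/2067) = -1466/89*1/2067 = -1466/183963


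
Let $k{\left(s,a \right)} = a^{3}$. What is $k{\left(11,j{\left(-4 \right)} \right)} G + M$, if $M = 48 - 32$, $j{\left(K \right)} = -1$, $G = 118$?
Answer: $-102$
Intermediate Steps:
$M = 16$ ($M = 48 - 32 = 16$)
$k{\left(11,j{\left(-4 \right)} \right)} G + M = \left(-1\right)^{3} \cdot 118 + 16 = \left(-1\right) 118 + 16 = -118 + 16 = -102$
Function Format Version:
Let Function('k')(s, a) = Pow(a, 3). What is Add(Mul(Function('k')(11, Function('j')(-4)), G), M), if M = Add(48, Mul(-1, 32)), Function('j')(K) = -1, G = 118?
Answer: -102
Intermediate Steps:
M = 16 (M = Add(48, -32) = 16)
Add(Mul(Function('k')(11, Function('j')(-4)), G), M) = Add(Mul(Pow(-1, 3), 118), 16) = Add(Mul(-1, 118), 16) = Add(-118, 16) = -102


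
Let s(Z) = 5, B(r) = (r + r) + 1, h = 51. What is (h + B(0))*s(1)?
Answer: 260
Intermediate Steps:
B(r) = 1 + 2*r (B(r) = 2*r + 1 = 1 + 2*r)
(h + B(0))*s(1) = (51 + (1 + 2*0))*5 = (51 + (1 + 0))*5 = (51 + 1)*5 = 52*5 = 260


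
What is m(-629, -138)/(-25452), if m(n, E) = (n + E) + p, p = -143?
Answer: 65/1818 ≈ 0.035754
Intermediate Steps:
m(n, E) = -143 + E + n (m(n, E) = (n + E) - 143 = (E + n) - 143 = -143 + E + n)
m(-629, -138)/(-25452) = (-143 - 138 - 629)/(-25452) = -910*(-1/25452) = 65/1818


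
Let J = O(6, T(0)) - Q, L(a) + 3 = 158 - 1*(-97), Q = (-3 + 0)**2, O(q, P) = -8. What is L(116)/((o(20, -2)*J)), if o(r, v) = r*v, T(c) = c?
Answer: 63/170 ≈ 0.37059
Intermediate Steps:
Q = 9 (Q = (-3)**2 = 9)
L(a) = 252 (L(a) = -3 + (158 - 1*(-97)) = -3 + (158 + 97) = -3 + 255 = 252)
J = -17 (J = -8 - 1*9 = -8 - 9 = -17)
L(116)/((o(20, -2)*J)) = 252/(((20*(-2))*(-17))) = 252/((-40*(-17))) = 252/680 = 252*(1/680) = 63/170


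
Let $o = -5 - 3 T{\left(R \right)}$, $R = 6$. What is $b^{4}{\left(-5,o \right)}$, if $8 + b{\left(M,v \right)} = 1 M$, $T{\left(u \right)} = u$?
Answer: $28561$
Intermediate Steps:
$o = -23$ ($o = -5 - 18 = -23$)
$b{\left(M,v \right)} = -8 + M$ ($b{\left(M,v \right)} = -8 + 1 M = -8 + M$)
$b^{4}{\left(-5,o \right)} = \left(-8 - 5\right)^{4} = \left(-13\right)^{4} = 28561$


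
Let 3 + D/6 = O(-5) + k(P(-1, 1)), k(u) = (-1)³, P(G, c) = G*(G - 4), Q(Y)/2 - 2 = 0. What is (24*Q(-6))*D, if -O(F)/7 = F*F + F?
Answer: -82944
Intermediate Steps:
Q(Y) = 4 (Q(Y) = 4 + 2*0 = 4 + 0 = 4)
P(G, c) = G*(-4 + G)
k(u) = -1
O(F) = -7*F - 7*F² (O(F) = -7*(F*F + F) = -7*(F² + F) = -7*(F + F²) = -7*F - 7*F²)
D = -864 (D = -18 + 6*(-7*(-5)*(1 - 5) - 1) = -18 + 6*(-7*(-5)*(-4) - 1) = -18 + 6*(-140 - 1) = -18 + 6*(-141) = -18 - 846 = -864)
(24*Q(-6))*D = (24*4)*(-864) = 96*(-864) = -82944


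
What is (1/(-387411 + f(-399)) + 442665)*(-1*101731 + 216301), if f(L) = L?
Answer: 218535800075177/4309 ≈ 5.0716e+10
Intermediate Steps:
(1/(-387411 + f(-399)) + 442665)*(-1*101731 + 216301) = (1/(-387411 - 399) + 442665)*(-1*101731 + 216301) = (1/(-387810) + 442665)*(-101731 + 216301) = (-1/387810 + 442665)*114570 = (171669913649/387810)*114570 = 218535800075177/4309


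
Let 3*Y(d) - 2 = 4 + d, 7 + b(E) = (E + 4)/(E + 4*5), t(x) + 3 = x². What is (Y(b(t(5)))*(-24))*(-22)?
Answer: -1408/21 ≈ -67.048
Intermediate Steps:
t(x) = -3 + x²
b(E) = -7 + (4 + E)/(20 + E) (b(E) = -7 + (E + 4)/(E + 4*5) = -7 + (4 + E)/(E + 20) = -7 + (4 + E)/(20 + E))
Y(d) = 2 + d/3 (Y(d) = ⅔ + (4 + d)/3 = ⅔ + (4/3 + d/3) = 2 + d/3)
(Y(b(t(5)))*(-24))*(-22) = ((2 + (2*(-68 - 3*(-3 + 5²))/(20 + (-3 + 5²)))/3)*(-24))*(-22) = ((2 + (2*(-68 - 3*(-3 + 25))/(20 + (-3 + 25)))/3)*(-24))*(-22) = ((2 + (2*(-68 - 3*22)/(20 + 22))/3)*(-24))*(-22) = ((2 + (2*(-68 - 66)/42)/3)*(-24))*(-22) = ((2 + (2*(1/42)*(-134))/3)*(-24))*(-22) = ((2 + (⅓)*(-134/21))*(-24))*(-22) = ((2 - 134/63)*(-24))*(-22) = -8/63*(-24)*(-22) = (64/21)*(-22) = -1408/21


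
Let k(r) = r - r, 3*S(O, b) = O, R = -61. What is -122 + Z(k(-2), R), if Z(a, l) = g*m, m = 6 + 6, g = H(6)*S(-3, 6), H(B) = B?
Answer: -194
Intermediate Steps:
S(O, b) = O/3
k(r) = 0
g = -6 (g = 6*((⅓)*(-3)) = 6*(-1) = -6)
m = 12
Z(a, l) = -72 (Z(a, l) = -6*12 = -72)
-122 + Z(k(-2), R) = -122 - 72 = -194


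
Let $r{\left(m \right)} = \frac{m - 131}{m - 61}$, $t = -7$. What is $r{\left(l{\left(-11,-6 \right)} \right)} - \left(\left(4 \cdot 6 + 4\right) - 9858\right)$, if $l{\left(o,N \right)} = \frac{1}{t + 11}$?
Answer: $\frac{2389213}{243} \approx 9832.2$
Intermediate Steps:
$l{\left(o,N \right)} = \frac{1}{4}$ ($l{\left(o,N \right)} = \frac{1}{-7 + 11} = \frac{1}{4}$)
$r{\left(m \right)} = \frac{-131 + m}{-61 + m}$
$r{\left(l{\left(-11,-6 \right)} \right)} - \left(\left(4 \cdot 6 + 4\right) - 9858\right) = \frac{-131 + \frac{1}{4}}{-61 + \frac{1}{4}} - \left(\left(4 \cdot 6 + 4\right) - 9858\right) = \frac{1}{- \frac{243}{4}} \left(- \frac{523}{4}\right) - \left(\left(24 + 4\right) - 9858\right) = \left(- \frac{4}{243}\right) \left(- \frac{523}{4}\right) - \left(28 - 9858\right) = \frac{523}{243} - -9830 = \frac{523}{243} + 9830 = \frac{2389213}{243}$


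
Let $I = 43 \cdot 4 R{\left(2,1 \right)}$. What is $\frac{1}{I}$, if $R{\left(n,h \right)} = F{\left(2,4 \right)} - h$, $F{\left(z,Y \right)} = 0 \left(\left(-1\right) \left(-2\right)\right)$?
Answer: $- \frac{1}{172} \approx -0.005814$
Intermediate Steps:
$F{\left(z,Y \right)} = 0$ ($F{\left(z,Y \right)} = 0 \cdot 2 = 0$)
$R{\left(n,h \right)} = - h$ ($R{\left(n,h \right)} = 0 - h = - h$)
$I = -172$ ($I = 43 \cdot 4 \left(\left(-1\right) 1\right) = 172 \left(-1\right) = -172$)
$\frac{1}{I} = \frac{1}{-172} = - \frac{1}{172}$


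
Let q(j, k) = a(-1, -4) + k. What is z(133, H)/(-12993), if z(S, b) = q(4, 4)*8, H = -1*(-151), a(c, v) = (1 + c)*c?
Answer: -32/12993 ≈ -0.0024629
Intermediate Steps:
a(c, v) = c*(1 + c)
H = 151
q(j, k) = k (q(j, k) = -(1 - 1) + k = -1*0 + k = 0 + k = k)
z(S, b) = 32 (z(S, b) = 4*8 = 32)
z(133, H)/(-12993) = 32/(-12993) = 32*(-1/12993) = -32/12993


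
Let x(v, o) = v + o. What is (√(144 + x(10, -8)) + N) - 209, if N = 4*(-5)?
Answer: -229 + √146 ≈ -216.92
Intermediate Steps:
x(v, o) = o + v
N = -20
(√(144 + x(10, -8)) + N) - 209 = (√(144 + (-8 + 10)) - 20) - 209 = (√(144 + 2) - 20) - 209 = (√146 - 20) - 209 = (-20 + √146) - 209 = -229 + √146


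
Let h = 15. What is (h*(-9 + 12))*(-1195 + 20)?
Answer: -52875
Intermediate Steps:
(h*(-9 + 12))*(-1195 + 20) = (15*(-9 + 12))*(-1195 + 20) = (15*3)*(-1175) = 45*(-1175) = -52875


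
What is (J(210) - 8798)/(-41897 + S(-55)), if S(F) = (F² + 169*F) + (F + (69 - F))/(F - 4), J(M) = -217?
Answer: 531885/2841922 ≈ 0.18716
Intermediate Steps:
S(F) = F² + 69/(-4 + F) + 169*F (S(F) = (F² + 169*F) + 69/(-4 + F) = F² + 69/(-4 + F) + 169*F)
(J(210) - 8798)/(-41897 + S(-55)) = (-217 - 8798)/(-41897 + (69 + (-55)³ - 676*(-55) + 165*(-55)²)/(-4 - 55)) = -9015/(-41897 + (69 - 166375 + 37180 + 165*3025)/(-59)) = -9015/(-41897 - (69 - 166375 + 37180 + 499125)/59) = -9015/(-41897 - 1/59*369999) = -9015/(-41897 - 369999/59) = -9015/(-2841922/59) = -9015*(-59/2841922) = 531885/2841922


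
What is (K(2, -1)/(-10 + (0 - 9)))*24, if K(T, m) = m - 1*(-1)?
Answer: 0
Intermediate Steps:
K(T, m) = 1 + m (K(T, m) = m + 1 = 1 + m)
(K(2, -1)/(-10 + (0 - 9)))*24 = ((1 - 1)/(-10 + (0 - 9)))*24 = (0/(-10 - 9))*24 = (0/(-19))*24 = (0*(-1/19))*24 = 0*24 = 0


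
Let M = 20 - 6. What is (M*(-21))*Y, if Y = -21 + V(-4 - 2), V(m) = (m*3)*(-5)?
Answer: -20286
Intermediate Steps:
M = 14
V(m) = -15*m (V(m) = (3*m)*(-5) = -15*m)
Y = 69 (Y = -21 - 15*(-4 - 2) = -21 - 15*(-6) = -21 + 90 = 69)
(M*(-21))*Y = (14*(-21))*69 = -294*69 = -20286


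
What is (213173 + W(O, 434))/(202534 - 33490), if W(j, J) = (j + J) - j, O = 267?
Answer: 213607/169044 ≈ 1.2636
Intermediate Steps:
W(j, J) = J (W(j, J) = (J + j) - j = J)
(213173 + W(O, 434))/(202534 - 33490) = (213173 + 434)/(202534 - 33490) = 213607/169044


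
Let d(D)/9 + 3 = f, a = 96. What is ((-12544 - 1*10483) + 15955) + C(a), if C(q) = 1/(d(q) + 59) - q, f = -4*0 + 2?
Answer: -358399/50 ≈ -7168.0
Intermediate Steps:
f = 2 (f = 0 + 2 = 2)
d(D) = -9 (d(D) = -27 + 9*2 = -27 + 18 = -9)
C(q) = 1/50 - q (C(q) = 1/(-9 + 59) - q = 1/50 - q)
((-12544 - 1*10483) + 15955) + C(a) = ((-12544 - 1*10483) + 15955) + (1/50 - 1*96) = ((-12544 - 10483) + 15955) + (1/50 - 96) = (-23027 + 15955) - 4799/50 = -7072 - 4799/50 = -358399/50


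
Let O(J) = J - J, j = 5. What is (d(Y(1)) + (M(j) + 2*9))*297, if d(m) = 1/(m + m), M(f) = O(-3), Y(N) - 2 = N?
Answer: 10791/2 ≈ 5395.5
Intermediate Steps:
Y(N) = 2 + N
O(J) = 0
M(f) = 0
d(m) = 1/(2*m)
(d(Y(1)) + (M(j) + 2*9))*297 = (1/(2*(2 + 1)) + (0 + 2*9))*297 = ((1/2)/3 + (0 + 18))*297 = ((1/2)*(1/3) + 18)*297 = (1/6 + 18)*297 = (109/6)*297 = 10791/2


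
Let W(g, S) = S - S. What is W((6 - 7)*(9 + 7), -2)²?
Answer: 0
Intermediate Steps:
W(g, S) = 0
W((6 - 7)*(9 + 7), -2)² = 0² = 0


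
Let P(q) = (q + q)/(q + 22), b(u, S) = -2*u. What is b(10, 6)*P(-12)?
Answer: 48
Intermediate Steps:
P(q) = 2*q/(22 + q) (P(q) = (2*q)/(22 + q) = 2*q/(22 + q))
b(10, 6)*P(-12) = (-2*10)*(2*(-12)/(22 - 12)) = -40*(-12)/10 = -20*(-12/5) = 48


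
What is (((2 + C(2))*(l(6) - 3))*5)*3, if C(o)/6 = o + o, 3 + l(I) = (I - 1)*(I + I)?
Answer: 21060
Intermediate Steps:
l(I) = -3 + 2*I*(-1 + I) (l(I) = -3 + (I - 1)*(I + I) = -3 + (-1 + I)*(2*I) = -3 + 2*I*(-1 + I))
C(o) = 12*o (C(o) = 6*(o + o) = 6*(2*o) = 12*o)
(((2 + C(2))*(l(6) - 3))*5)*3 = (((2 + 12*2)*((-3 - 2*6 + 2*6**2) - 3))*5)*3 = (((2 + 24)*((-3 - 12 + 2*36) - 3))*5)*3 = ((26*((-3 - 12 + 72) - 3))*5)*3 = ((26*(57 - 3))*5)*3 = ((26*54)*5)*3 = (1404*5)*3 = 7020*3 = 21060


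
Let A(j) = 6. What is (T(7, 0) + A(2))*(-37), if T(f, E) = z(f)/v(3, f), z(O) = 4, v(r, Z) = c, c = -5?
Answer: -962/5 ≈ -192.40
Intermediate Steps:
v(r, Z) = -5
T(f, E) = -⅘ (T(f, E) = 4/(-5) = 4*(-⅕) = -⅘)
(T(7, 0) + A(2))*(-37) = (-⅘ + 6)*(-37) = (26/5)*(-37) = -962/5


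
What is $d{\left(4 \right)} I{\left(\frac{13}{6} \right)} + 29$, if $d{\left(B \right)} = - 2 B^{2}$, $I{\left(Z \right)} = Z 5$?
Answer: $- \frac{953}{3} \approx -317.67$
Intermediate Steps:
$I{\left(Z \right)} = 5 Z$
$d{\left(4 \right)} I{\left(\frac{13}{6} \right)} + 29 = - 2 \cdot 4^{2} \cdot 5 \cdot \frac{13}{6} + 29 = \left(-2\right) 16 \cdot 5 \cdot 13 \cdot \frac{1}{6} + 29 = - 32 \cdot 5 \cdot \frac{13}{6} + 29 = \left(-32\right) \frac{65}{6} + 29 = - \frac{1040}{3} + 29 = - \frac{953}{3}$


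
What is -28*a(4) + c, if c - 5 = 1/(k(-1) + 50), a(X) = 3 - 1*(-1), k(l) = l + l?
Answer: -5135/48 ≈ -106.98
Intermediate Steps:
k(l) = 2*l
a(X) = 4 (a(X) = 3 + 1 = 4)
c = 241/48 (c = 5 + 1/(2*(-1) + 50) = 5 + 1/(-2 + 50) = 5 + 1/48 = 241/48 ≈ 5.0208)
-28*a(4) + c = -28*4 + 241/48 = -112 + 241/48 = -5135/48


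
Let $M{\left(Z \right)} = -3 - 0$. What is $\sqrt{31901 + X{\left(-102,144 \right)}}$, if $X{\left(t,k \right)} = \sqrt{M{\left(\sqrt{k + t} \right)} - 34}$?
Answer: $\sqrt{31901 + i \sqrt{37}} \approx 178.61 + 0.017 i$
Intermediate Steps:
$M{\left(Z \right)} = -3$ ($M{\left(Z \right)} = -3 + 0 = -3$)
$X{\left(t,k \right)} = i \sqrt{37}$ ($X{\left(t,k \right)} = \sqrt{-3 - 34} = \sqrt{-37} = i \sqrt{37}$)
$\sqrt{31901 + X{\left(-102,144 \right)}} = \sqrt{31901 + i \sqrt{37}}$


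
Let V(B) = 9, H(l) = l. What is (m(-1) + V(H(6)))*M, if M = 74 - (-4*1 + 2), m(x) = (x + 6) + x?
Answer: 988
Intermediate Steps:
m(x) = 6 + 2*x (m(x) = (6 + x) + x = 6 + 2*x)
M = 76 (M = 74 - (-4 + 2) = 74 - 1*(-2) = 74 + 2 = 76)
(m(-1) + V(H(6)))*M = ((6 + 2*(-1)) + 9)*76 = ((6 - 2) + 9)*76 = (4 + 9)*76 = 13*76 = 988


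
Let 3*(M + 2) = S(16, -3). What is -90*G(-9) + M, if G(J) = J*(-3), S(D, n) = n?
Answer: -2433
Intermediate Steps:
G(J) = -3*J
M = -3 (M = -2 + (1/3)*(-3) = -2 - 1 = -3)
-90*G(-9) + M = -(-270)*(-9) - 3 = -90*27 - 3 = -2430 - 3 = -2433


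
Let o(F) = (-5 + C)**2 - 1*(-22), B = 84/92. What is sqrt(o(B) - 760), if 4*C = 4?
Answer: 19*I*sqrt(2) ≈ 26.87*I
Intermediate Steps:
C = 1 (C = (1/4)*4 = 1)
B = 21/23 (B = 84*(1/92) = 21/23 ≈ 0.91304)
o(F) = 38 (o(F) = (-5 + 1)**2 - 1*(-22) = (-4)**2 + 22 = 16 + 22 = 38)
sqrt(o(B) - 760) = sqrt(38 - 760) = sqrt(-722) = 19*I*sqrt(2)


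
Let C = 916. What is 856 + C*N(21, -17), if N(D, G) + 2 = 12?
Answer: 10016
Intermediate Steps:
N(D, G) = 10 (N(D, G) = -2 + 12 = 10)
856 + C*N(21, -17) = 856 + 916*10 = 856 + 9160 = 10016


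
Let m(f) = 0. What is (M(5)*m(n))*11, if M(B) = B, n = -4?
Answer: 0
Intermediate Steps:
(M(5)*m(n))*11 = (5*0)*11 = 0*11 = 0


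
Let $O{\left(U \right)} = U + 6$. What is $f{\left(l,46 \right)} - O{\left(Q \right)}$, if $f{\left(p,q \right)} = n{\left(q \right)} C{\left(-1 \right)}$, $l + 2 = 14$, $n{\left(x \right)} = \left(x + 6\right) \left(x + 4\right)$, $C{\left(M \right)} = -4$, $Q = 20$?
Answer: $-10426$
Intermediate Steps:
$O{\left(U \right)} = 6 + U$
$n{\left(x \right)} = \left(4 + x\right) \left(6 + x\right)$ ($n{\left(x \right)} = \left(6 + x\right) \left(4 + x\right) = \left(4 + x\right) \left(6 + x\right)$)
$l = 12$ ($l = -2 + 14 = 12$)
$f{\left(p,q \right)} = -96 - 40 q - 4 q^{2}$ ($f{\left(p,q \right)} = \left(24 + q^{2} + 10 q\right) \left(-4\right) = -96 - 40 q - 4 q^{2}$)
$f{\left(l,46 \right)} - O{\left(Q \right)} = \left(-96 - 1840 - 4 \cdot 46^{2}\right) - \left(6 + 20\right) = \left(-96 - 1840 - 8464\right) - 26 = -10400 - 26 = -10426$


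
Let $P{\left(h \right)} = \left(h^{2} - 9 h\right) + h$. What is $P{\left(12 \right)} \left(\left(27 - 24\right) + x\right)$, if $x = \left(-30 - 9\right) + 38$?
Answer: $96$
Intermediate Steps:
$P{\left(h \right)} = h^{2} - 8 h$
$x = -1$ ($x = -39 + 38 = -1$)
$P{\left(12 \right)} \left(\left(27 - 24\right) + x\right) = 12 \left(-8 + 12\right) \left(\left(27 - 24\right) - 1\right) = 12 \cdot 4 \left(3 - 1\right) = 48 \cdot 2 = 96$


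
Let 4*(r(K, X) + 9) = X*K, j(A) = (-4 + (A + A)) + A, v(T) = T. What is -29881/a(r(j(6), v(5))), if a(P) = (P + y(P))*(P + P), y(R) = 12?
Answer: -59762/697 ≈ -85.742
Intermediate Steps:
j(A) = -4 + 3*A (j(A) = (-4 + 2*A) + A = -4 + 3*A)
r(K, X) = -9 + K*X/4 (r(K, X) = -9 + (X*K)/4 = -9 + (K*X)/4 = -9 + K*X/4)
a(P) = 2*P*(12 + P) (a(P) = (P + 12)*(P + P) = (12 + P)*(2*P) = 2*P*(12 + P))
-29881/a(r(j(6), v(5))) = -29881*1/(2*(-9 + (1/4)*(-4 + 3*6)*5)*(12 + (-9 + (1/4)*(-4 + 3*6)*5))) = -29881*1/(2*(-9 + (1/4)*(-4 + 18)*5)*(12 + (-9 + (1/4)*(-4 + 18)*5))) = -29881*1/(2*(-9 + (1/4)*14*5)*(12 + (-9 + (1/4)*14*5))) = -29881*1/(2*(-9 + 35/2)*(12 + (-9 + 35/2))) = -29881*1/(17*(12 + 17/2)) = -29881/(2*(17/2)*(41/2)) = -29881/697/2 = -29881*2/697 = -59762/697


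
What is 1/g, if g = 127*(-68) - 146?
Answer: -1/8782 ≈ -0.00011387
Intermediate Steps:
g = -8782 (g = -8636 - 146 = -8782)
1/g = 1/(-8782) = -1/8782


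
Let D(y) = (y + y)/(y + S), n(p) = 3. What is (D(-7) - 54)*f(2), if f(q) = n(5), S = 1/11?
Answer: -5925/38 ≈ -155.92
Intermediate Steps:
S = 1/11 ≈ 0.090909
f(q) = 3
D(y) = 2*y/(1/11 + y) (D(y) = (y + y)/(y + 1/11) = (2*y)/(1/11 + y) = 2*y/(1/11 + y))
(D(-7) - 54)*f(2) = (22*(-7)/(1 + 11*(-7)) - 54)*3 = (22*(-7)/(1 - 77) - 54)*3 = (22*(-7)/(-76) - 54)*3 = (22*(-7)*(-1/76) - 54)*3 = (77/38 - 54)*3 = -1975/38*3 = -5925/38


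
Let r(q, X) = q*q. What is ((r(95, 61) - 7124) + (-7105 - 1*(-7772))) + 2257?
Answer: 4825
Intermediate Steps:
r(q, X) = q²
((r(95, 61) - 7124) + (-7105 - 1*(-7772))) + 2257 = ((95² - 7124) + (-7105 - 1*(-7772))) + 2257 = ((9025 - 7124) + (-7105 + 7772)) + 2257 = (1901 + 667) + 2257 = 2568 + 2257 = 4825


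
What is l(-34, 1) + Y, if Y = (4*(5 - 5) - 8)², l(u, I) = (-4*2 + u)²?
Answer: 1828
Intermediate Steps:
l(u, I) = (-8 + u)²
Y = 64 (Y = (4*0 - 8)² = (0 - 8)² = (-8)² = 64)
l(-34, 1) + Y = (-8 - 34)² + 64 = (-42)² + 64 = 1764 + 64 = 1828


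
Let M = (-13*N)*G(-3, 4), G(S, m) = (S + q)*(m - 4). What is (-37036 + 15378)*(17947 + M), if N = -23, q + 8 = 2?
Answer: -388696126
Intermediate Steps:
q = -6 (q = -8 + 2 = -6)
G(S, m) = (-6 + S)*(-4 + m) (G(S, m) = (S - 6)*(m - 4) = (-6 + S)*(-4 + m))
M = 0 (M = (-13*(-23))*(24 - 6*4 - 4*(-3) - 3*4) = 299*(24 - 24 + 12 - 12) = 299*0 = 0)
(-37036 + 15378)*(17947 + M) = (-37036 + 15378)*(17947 + 0) = -21658*17947 = -388696126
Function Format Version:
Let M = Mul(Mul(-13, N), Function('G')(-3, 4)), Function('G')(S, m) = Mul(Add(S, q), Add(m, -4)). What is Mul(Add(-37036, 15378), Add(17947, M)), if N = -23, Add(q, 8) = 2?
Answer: -388696126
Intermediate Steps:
q = -6 (q = Add(-8, 2) = -6)
Function('G')(S, m) = Mul(Add(-6, S), Add(-4, m)) (Function('G')(S, m) = Mul(Add(S, -6), Add(m, -4)) = Mul(Add(-6, S), Add(-4, m)))
M = 0 (M = Mul(Mul(-13, -23), Add(24, Mul(-6, 4), Mul(-4, -3), Mul(-3, 4))) = Mul(299, Add(24, -24, 12, -12)) = Mul(299, 0) = 0)
Mul(Add(-37036, 15378), Add(17947, M)) = Mul(Add(-37036, 15378), Add(17947, 0)) = Mul(-21658, 17947) = -388696126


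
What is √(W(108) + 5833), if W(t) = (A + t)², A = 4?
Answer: √18377 ≈ 135.56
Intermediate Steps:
W(t) = (4 + t)²
√(W(108) + 5833) = √((4 + 108)² + 5833) = √(112² + 5833) = √(12544 + 5833) = √18377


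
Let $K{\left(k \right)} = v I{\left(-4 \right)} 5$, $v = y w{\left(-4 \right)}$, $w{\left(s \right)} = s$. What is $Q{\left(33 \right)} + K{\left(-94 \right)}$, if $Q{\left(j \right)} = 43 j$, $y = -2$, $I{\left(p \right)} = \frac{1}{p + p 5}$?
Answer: $\frac{4252}{3} \approx 1417.3$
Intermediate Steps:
$I{\left(p \right)} = \frac{1}{6 p}$ ($I{\left(p \right)} = \frac{1}{p + 5 p} = \frac{1}{6 p}$)
$v = 8$ ($v = \left(-2\right) \left(-4\right) = 8$)
$K{\left(k \right)} = - \frac{5}{3}$ ($K{\left(k \right)} = 8 \frac{1}{6 \left(-4\right)} 5 = 8 \cdot \frac{1}{6} \left(- \frac{1}{4}\right) 5 = 8 \left(- \frac{1}{24}\right) 5 = \left(- \frac{1}{3}\right) 5 = - \frac{5}{3}$)
$Q{\left(33 \right)} + K{\left(-94 \right)} = 43 \cdot 33 - \frac{5}{3} = 1419 - \frac{5}{3} = \frac{4252}{3}$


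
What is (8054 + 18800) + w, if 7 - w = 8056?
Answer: 18805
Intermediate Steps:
w = -8049 (w = 7 - 1*8056 = 7 - 8056 = -8049)
(8054 + 18800) + w = (8054 + 18800) - 8049 = 26854 - 8049 = 18805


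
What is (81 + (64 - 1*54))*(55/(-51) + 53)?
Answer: 240968/51 ≈ 4724.9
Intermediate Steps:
(81 + (64 - 1*54))*(55/(-51) + 53) = (81 + (64 - 54))*(55*(-1/51) + 53) = (81 + 10)*(-55/51 + 53) = 91*(2648/51) = 240968/51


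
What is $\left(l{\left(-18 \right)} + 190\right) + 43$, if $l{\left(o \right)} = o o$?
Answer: $557$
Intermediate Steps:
$l{\left(o \right)} = o^{2}$
$\left(l{\left(-18 \right)} + 190\right) + 43 = \left(\left(-18\right)^{2} + 190\right) + 43 = \left(324 + 190\right) + 43 = 514 + 43 = 557$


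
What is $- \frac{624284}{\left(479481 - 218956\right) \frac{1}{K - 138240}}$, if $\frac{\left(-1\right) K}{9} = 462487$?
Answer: $\frac{2684810128932}{260525} \approx 1.0305 \cdot 10^{7}$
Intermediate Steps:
$K = -4162383$ ($K = \left(-9\right) 462487 = -4162383$)
$- \frac{624284}{\left(479481 - 218956\right) \frac{1}{K - 138240}} = - \frac{624284}{\left(479481 - 218956\right) \frac{1}{-4162383 - 138240}} = - \frac{624284}{260525 \frac{1}{-4300623}} = - \frac{624284}{260525 \left(- \frac{1}{4300623}\right)} = - \frac{624284}{- \frac{260525}{4300623}} = \left(-624284\right) \left(- \frac{4300623}{260525}\right) = \frac{2684810128932}{260525}$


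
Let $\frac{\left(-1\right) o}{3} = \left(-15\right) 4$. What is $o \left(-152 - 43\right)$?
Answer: $-35100$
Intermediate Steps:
$o = 180$ ($o = - 3 \left(\left(-15\right) 4\right) = \left(-3\right) \left(-60\right) = 180$)
$o \left(-152 - 43\right) = 180 \left(-152 - 43\right) = 180 \left(-195\right) = -35100$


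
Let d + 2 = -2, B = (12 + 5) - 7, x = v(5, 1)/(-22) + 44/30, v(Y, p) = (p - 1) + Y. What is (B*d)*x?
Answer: -1636/33 ≈ -49.576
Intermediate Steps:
v(Y, p) = -1 + Y + p (v(Y, p) = (-1 + p) + Y = -1 + Y + p)
x = 409/330 (x = (-1 + 5 + 1)/(-22) + 44/30 = 5*(-1/22) + 44*(1/30) = -5/22 + 22/15 = 409/330 ≈ 1.2394)
B = 10 (B = 17 - 7 = 10)
d = -4 (d = -2 - 2 = -4)
(B*d)*x = (10*(-4))*(409/330) = -40*409/330 = -1636/33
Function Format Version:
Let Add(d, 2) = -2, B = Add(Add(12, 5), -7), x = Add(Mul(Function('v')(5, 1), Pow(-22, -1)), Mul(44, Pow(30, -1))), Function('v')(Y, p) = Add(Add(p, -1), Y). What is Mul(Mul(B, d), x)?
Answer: Rational(-1636, 33) ≈ -49.576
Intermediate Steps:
Function('v')(Y, p) = Add(-1, Y, p) (Function('v')(Y, p) = Add(Add(-1, p), Y) = Add(-1, Y, p))
x = Rational(409, 330) (x = Add(Mul(Add(-1, 5, 1), Pow(-22, -1)), Mul(44, Pow(30, -1))) = Add(Mul(5, Rational(-1, 22)), Mul(44, Rational(1, 30))) = Add(Rational(-5, 22), Rational(22, 15)) = Rational(409, 330) ≈ 1.2394)
B = 10 (B = Add(17, -7) = 10)
d = -4 (d = Add(-2, -2) = -4)
Mul(Mul(B, d), x) = Mul(Mul(10, -4), Rational(409, 330)) = Mul(-40, Rational(409, 330)) = Rational(-1636, 33)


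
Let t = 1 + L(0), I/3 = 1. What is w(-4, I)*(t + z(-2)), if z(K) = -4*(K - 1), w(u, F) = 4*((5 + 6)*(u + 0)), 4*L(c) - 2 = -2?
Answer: -2288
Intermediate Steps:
I = 3 (I = 3*1 = 3)
L(c) = 0 (L(c) = ½ + (¼)*(-2) = ½ - ½ = 0)
w(u, F) = 44*u (w(u, F) = 4*(11*u) = 44*u)
z(K) = 4 - 4*K (z(K) = -4*(-1 + K) = 4 - 4*K)
t = 1 (t = 1 + 0 = 1)
w(-4, I)*(t + z(-2)) = (44*(-4))*(1 + (4 - 4*(-2))) = -176*(1 + (4 + 8)) = -176*(1 + 12) = -176*13 = -2288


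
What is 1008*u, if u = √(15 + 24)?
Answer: 1008*√39 ≈ 6295.0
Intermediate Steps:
u = √39 ≈ 6.2450
1008*u = 1008*√39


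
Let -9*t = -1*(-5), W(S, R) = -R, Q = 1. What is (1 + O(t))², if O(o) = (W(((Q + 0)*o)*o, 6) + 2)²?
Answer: 289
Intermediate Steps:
t = -5/9 (t = -(-1)*(-5)/9 = -⅑*5 = -5/9 ≈ -0.55556)
O(o) = 16 (O(o) = (-1*6 + 2)² = (-6 + 2)² = (-4)² = 16)
(1 + O(t))² = (1 + 16)² = 17² = 289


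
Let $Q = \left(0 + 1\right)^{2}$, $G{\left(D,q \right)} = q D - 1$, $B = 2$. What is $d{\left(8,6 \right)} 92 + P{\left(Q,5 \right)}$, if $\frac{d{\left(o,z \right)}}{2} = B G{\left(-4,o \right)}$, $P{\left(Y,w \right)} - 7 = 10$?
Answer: $-12127$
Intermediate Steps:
$G{\left(D,q \right)} = -1 + D q$ ($G{\left(D,q \right)} = D q - 1 = -1 + D q$)
$Q = 1$ ($Q = 1^{2} = 1$)
$P{\left(Y,w \right)} = 17$ ($P{\left(Y,w \right)} = 7 + 10 = 17$)
$d{\left(o,z \right)} = -4 - 16 o$ ($d{\left(o,z \right)} = 2 \cdot 2 \left(-1 - 4 o\right) = 2 \left(-2 - 8 o\right) = -4 - 16 o$)
$d{\left(8,6 \right)} 92 + P{\left(Q,5 \right)} = \left(-4 - 128\right) 92 + 17 = \left(-132\right) 92 + 17 = -12144 + 17 = -12127$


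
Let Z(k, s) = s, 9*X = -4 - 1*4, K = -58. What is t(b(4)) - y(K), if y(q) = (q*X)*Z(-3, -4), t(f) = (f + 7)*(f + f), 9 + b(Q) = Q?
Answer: 1676/9 ≈ 186.22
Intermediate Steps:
b(Q) = -9 + Q
X = -8/9 (X = (-4 - 1*4)/9 = (-4 - 4)/9 = (1/9)*(-8) = -8/9 ≈ -0.88889)
t(f) = 2*f*(7 + f) (t(f) = (7 + f)*(2*f) = 2*f*(7 + f))
y(q) = 32*q/9 (y(q) = (q*(-8/9))*(-4) = -8*q/9*(-4) = 32*q/9)
t(b(4)) - y(K) = 2*(-9 + 4)*(7 + (-9 + 4)) - 32*(-58)/9 = 2*(-5)*(7 - 5) - 1*(-1856/9) = 2*(-5)*2 + 1856/9 = -20 + 1856/9 = 1676/9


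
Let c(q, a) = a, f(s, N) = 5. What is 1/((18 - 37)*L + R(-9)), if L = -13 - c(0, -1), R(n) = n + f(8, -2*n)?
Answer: 1/224 ≈ 0.0044643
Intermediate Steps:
R(n) = 5 + n (R(n) = n + 5 = 5 + n)
L = -12 (L = -13 - 1*(-1) = -13 + 1 = -12)
1/((18 - 37)*L + R(-9)) = 1/((18 - 37)*(-12) + (5 - 9)) = 1/(-19*(-12) - 4) = 1/(228 - 4) = 1/224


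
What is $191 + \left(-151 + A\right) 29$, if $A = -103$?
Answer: $-7175$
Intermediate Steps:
$191 + \left(-151 + A\right) 29 = 191 + \left(-151 - 103\right) 29 = 191 - 7366 = -7175$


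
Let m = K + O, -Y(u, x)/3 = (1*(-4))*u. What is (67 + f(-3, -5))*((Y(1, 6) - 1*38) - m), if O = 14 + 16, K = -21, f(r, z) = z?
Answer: -2170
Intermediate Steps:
Y(u, x) = 12*u (Y(u, x) = -3*1*(-4)*u = -(-12)*u = 12*u)
O = 30
m = 9 (m = -21 + 30 = 9)
(67 + f(-3, -5))*((Y(1, 6) - 1*38) - m) = (67 - 5)*((12*1 - 1*38) - 1*9) = 62*((12 - 38) - 9) = 62*(-26 - 9) = 62*(-35) = -2170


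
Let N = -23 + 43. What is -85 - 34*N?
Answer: -765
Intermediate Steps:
N = 20
-85 - 34*N = -85 - 34*20 = -85 - 680 = -765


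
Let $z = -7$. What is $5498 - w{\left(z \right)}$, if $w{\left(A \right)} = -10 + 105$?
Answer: $5403$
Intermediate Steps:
$w{\left(A \right)} = 95$
$5498 - w{\left(z \right)} = 5498 - 95 = 5403$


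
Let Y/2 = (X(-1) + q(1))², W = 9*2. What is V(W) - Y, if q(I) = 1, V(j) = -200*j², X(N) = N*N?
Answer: -64808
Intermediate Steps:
X(N) = N²
W = 18
Y = 8 (Y = 2*((-1)² + 1)² = 2*(1 + 1)² = 2*2² = 2*4 = 8)
V(W) - Y = -200*18² - 1*8 = -200*324 - 8 = -64800 - 8 = -64808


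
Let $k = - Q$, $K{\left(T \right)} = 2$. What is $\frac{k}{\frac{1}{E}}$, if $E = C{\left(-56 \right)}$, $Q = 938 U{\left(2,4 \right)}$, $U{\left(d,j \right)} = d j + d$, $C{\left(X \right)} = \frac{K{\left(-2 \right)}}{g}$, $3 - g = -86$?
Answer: $- \frac{18760}{89} \approx -210.79$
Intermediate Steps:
$g = 89$ ($g = 3 - -86 = 3 + 86 = 89$)
$C{\left(X \right)} = \frac{2}{89}$
$U{\left(d,j \right)} = d + d j$
$Q = 9380$ ($Q = 938 \cdot 2 \left(1 + 4\right) = 938 \cdot 2 \cdot 5 = 938 \cdot 10 = 9380$)
$E = \frac{2}{89} \approx 0.022472$
$k = -9380$ ($k = \left(-1\right) 9380 = -9380$)
$\frac{k}{\frac{1}{E}} = - \frac{9380}{\frac{1}{\frac{2}{89}}} = - \frac{9380}{\frac{89}{2}} = \left(-9380\right) \frac{2}{89} = - \frac{18760}{89}$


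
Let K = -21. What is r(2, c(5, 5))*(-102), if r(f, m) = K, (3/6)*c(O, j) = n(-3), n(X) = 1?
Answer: 2142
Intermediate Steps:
c(O, j) = 2 (c(O, j) = 2*1 = 2)
r(f, m) = -21
r(2, c(5, 5))*(-102) = -21*(-102) = 2142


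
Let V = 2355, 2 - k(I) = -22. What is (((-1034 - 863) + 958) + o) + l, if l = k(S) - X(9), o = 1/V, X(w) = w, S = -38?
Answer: -2176019/2355 ≈ -924.00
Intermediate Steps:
k(I) = 24 (k(I) = 2 - 1*(-22) = 2 + 22 = 24)
o = 1/2355 ≈ 0.00042463
l = 15 (l = 24 - 1*9 = 24 - 9 = 15)
(((-1034 - 863) + 958) + o) + l = (((-1034 - 863) + 958) + 1/2355) + 15 = ((-1897 + 958) + 1/2355) + 15 = (-939 + 1/2355) + 15 = -2211344/2355 + 15 = -2176019/2355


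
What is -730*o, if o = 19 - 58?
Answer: 28470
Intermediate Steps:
o = -39
-730*o = -730*(-39) = 28470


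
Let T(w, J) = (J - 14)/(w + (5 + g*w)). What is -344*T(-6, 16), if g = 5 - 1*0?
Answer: 688/31 ≈ 22.194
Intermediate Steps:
g = 5 (g = 5 + 0 = 5)
T(w, J) = (-14 + J)/(5 + 6*w) (T(w, J) = (J - 14)/(w + (5 + 5*w)) = (-14 + J)/(5 + 6*w))
-344*T(-6, 16) = -344*(-14 + 16)/(5 + 6*(-6)) = -344*2/(5 - 36) = -344*2/(-31) = -(-344)*2/31 = -344*(-2/31) = 688/31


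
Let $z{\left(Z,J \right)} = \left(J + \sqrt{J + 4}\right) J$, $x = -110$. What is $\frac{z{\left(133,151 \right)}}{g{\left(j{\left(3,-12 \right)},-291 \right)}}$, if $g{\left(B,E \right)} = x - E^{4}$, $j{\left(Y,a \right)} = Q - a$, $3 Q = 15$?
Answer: $- \frac{22801}{7170871871} - \frac{151 \sqrt{155}}{7170871871} \approx -3.4418 \cdot 10^{-6}$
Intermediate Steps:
$Q = 5$ ($Q = \frac{1}{3} \cdot 15 = 5$)
$j{\left(Y,a \right)} = 5 - a$
$z{\left(Z,J \right)} = J \left(J + \sqrt{4 + J}\right)$ ($z{\left(Z,J \right)} = \left(J + \sqrt{4 + J}\right) J = J \left(J + \sqrt{4 + J}\right)$)
$g{\left(B,E \right)} = -110 - E^{4}$
$\frac{z{\left(133,151 \right)}}{g{\left(j{\left(3,-12 \right)},-291 \right)}} = \frac{151 \left(151 + \sqrt{4 + 151}\right)}{-110 - \left(-291\right)^{4}} = \frac{151 \left(151 + \sqrt{155}\right)}{-110 - 7170871761} = \frac{22801 + 151 \sqrt{155}}{-110 - 7170871761} = \frac{22801 + 151 \sqrt{155}}{-7170871871} = \left(22801 + 151 \sqrt{155}\right) \left(- \frac{1}{7170871871}\right) = - \frac{22801}{7170871871} - \frac{151 \sqrt{155}}{7170871871}$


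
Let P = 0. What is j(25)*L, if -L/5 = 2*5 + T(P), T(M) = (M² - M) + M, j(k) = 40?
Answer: -2000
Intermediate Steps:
T(M) = M²
L = -50 (L = -5*(2*5 + 0²) = -5*(10 + 0) = -5*10 = -50)
j(25)*L = 40*(-50) = -2000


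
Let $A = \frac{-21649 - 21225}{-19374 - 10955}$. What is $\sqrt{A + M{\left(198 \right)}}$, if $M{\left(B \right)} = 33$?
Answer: $\frac{\sqrt{187309571}}{2333} \approx 5.8663$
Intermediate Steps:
$A = \frac{3298}{2333}$ ($A = - \frac{42874}{-19374 - 10955} = - \frac{42874}{-30329} = \left(-42874\right) \left(- \frac{1}{30329}\right) = \frac{3298}{2333} \approx 1.4136$)
$\sqrt{A + M{\left(198 \right)}} = \sqrt{\frac{3298}{2333} + 33} = \sqrt{\frac{80287}{2333}} = \frac{\sqrt{187309571}}{2333}$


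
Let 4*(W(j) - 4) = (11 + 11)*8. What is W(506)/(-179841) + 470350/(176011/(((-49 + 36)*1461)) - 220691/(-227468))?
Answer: -1059265045885598744/18685368338633 ≈ -56690.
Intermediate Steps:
W(j) = 48 (W(j) = 4 + ((11 + 11)*8)/4 = 4 + (22*8)/4 = 4 + (1/4)*176 = 4 + 44 = 48)
W(506)/(-179841) + 470350/(176011/(((-49 + 36)*1461)) - 220691/(-227468)) = 48/(-179841) + 470350/(176011/(((-49 + 36)*1461)) - 220691/(-227468)) = 48*(-1/179841) + 470350/(176011/((-13*1461)) - 220691*(-1/227468)) = -16/59947 + 470350/(176011/(-18993) + 220691/227468) = -16/59947 + 470350/(176011*(-1/18993) + 220691/227468) = -16/59947 + 470350/(-176011/18993 + 220691/227468) = -16/59947 + 470350/(-35845285985/4320299724) = -16/59947 + 470350*(-4320299724/35845285985) = -16/59947 - 17670025871160/311698139 = -1059265045885598744/18685368338633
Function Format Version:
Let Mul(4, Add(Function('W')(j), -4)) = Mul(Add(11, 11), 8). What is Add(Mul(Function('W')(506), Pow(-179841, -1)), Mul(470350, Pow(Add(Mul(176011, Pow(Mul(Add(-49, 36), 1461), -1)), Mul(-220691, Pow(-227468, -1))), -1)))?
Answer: Rational(-1059265045885598744, 18685368338633) ≈ -56690.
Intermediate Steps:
Function('W')(j) = 48 (Function('W')(j) = Add(4, Mul(Rational(1, 4), Mul(Add(11, 11), 8))) = Add(4, Mul(Rational(1, 4), Mul(22, 8))) = Add(4, Mul(Rational(1, 4), 176)) = Add(4, 44) = 48)
Add(Mul(Function('W')(506), Pow(-179841, -1)), Mul(470350, Pow(Add(Mul(176011, Pow(Mul(Add(-49, 36), 1461), -1)), Mul(-220691, Pow(-227468, -1))), -1))) = Add(Mul(48, Pow(-179841, -1)), Mul(470350, Pow(Add(Mul(176011, Pow(Mul(Add(-49, 36), 1461), -1)), Mul(-220691, Pow(-227468, -1))), -1))) = Add(Mul(48, Rational(-1, 179841)), Mul(470350, Pow(Add(Mul(176011, Pow(Mul(-13, 1461), -1)), Mul(-220691, Rational(-1, 227468))), -1))) = Add(Rational(-16, 59947), Mul(470350, Pow(Add(Mul(176011, Pow(-18993, -1)), Rational(220691, 227468)), -1))) = Add(Rational(-16, 59947), Mul(470350, Pow(Add(Mul(176011, Rational(-1, 18993)), Rational(220691, 227468)), -1))) = Add(Rational(-16, 59947), Mul(470350, Pow(Add(Rational(-176011, 18993), Rational(220691, 227468)), -1))) = Add(Rational(-16, 59947), Mul(470350, Pow(Rational(-35845285985, 4320299724), -1))) = Add(Rational(-16, 59947), Mul(470350, Rational(-4320299724, 35845285985))) = Add(Rational(-16, 59947), Rational(-17670025871160, 311698139)) = Rational(-1059265045885598744, 18685368338633)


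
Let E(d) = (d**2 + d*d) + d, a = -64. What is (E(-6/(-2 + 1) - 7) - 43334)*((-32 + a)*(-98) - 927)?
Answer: -367507173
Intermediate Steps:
E(d) = d + 2*d**2 (E(d) = (d**2 + d**2) + d = 2*d**2 + d = d + 2*d**2)
(E(-6/(-2 + 1) - 7) - 43334)*((-32 + a)*(-98) - 927) = ((-6/(-2 + 1) - 7)*(1 + 2*(-6/(-2 + 1) - 7)) - 43334)*((-32 - 64)*(-98) - 927) = ((-6/(-1) - 7)*(1 + 2*(-6/(-1) - 7)) - 43334)*(-96*(-98) - 927) = ((-1*(-6) - 7)*(1 + 2*(-1*(-6) - 7)) - 43334)*(9408 - 927) = ((6 - 7)*(1 + 2*(6 - 7)) - 43334)*8481 = (-(1 + 2*(-1)) - 43334)*8481 = (-(1 - 2) - 43334)*8481 = (-1*(-1) - 43334)*8481 = (1 - 43334)*8481 = -43333*8481 = -367507173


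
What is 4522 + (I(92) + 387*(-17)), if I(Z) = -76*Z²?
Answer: -645321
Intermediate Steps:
4522 + (I(92) + 387*(-17)) = 4522 + (-76*92² + 387*(-17)) = 4522 + (-76*8464 - 6579) = 4522 + (-643264 - 6579) = 4522 - 649843 = -645321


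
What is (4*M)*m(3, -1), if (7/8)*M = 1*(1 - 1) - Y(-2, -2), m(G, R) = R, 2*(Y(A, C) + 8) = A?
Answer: -288/7 ≈ -41.143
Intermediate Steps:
Y(A, C) = -8 + A/2
M = 72/7 (M = 8*(1*(1 - 1) - (-8 + (½)*(-2)))/7 = 8*(1*0 - (-8 - 1))/7 = 8*(0 - 1*(-9))/7 = 8*(0 + 9)/7 = (8/7)*9 = 72/7 ≈ 10.286)
(4*M)*m(3, -1) = (4*(72/7))*(-1) = (288/7)*(-1) = -288/7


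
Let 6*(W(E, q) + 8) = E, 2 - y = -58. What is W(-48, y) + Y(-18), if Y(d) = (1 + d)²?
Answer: 273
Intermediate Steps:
y = 60 (y = 2 - 1*(-58) = 2 + 58 = 60)
W(E, q) = -8 + E/6
W(-48, y) + Y(-18) = (-8 + (⅙)*(-48)) + (1 - 18)² = (-8 - 8) + (-17)² = -16 + 289 = 273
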